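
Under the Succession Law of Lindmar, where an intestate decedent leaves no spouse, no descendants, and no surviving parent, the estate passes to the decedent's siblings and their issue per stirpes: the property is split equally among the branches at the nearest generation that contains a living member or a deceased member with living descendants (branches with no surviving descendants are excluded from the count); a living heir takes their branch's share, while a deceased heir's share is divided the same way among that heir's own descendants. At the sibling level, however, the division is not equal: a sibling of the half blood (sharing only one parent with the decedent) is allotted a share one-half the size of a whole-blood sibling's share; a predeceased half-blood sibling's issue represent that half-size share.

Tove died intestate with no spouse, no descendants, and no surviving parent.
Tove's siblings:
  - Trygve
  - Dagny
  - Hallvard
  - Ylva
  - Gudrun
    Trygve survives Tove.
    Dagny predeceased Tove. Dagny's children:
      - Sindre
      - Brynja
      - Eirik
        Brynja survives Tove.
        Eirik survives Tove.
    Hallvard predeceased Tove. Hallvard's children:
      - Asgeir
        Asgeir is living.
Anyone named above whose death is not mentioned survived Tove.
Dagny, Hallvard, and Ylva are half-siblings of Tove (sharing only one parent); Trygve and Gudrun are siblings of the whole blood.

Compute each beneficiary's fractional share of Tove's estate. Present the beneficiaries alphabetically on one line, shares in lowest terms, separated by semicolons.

Asgeir 1/7; Brynja 1/21; Eirik 1/21; Gudrun 2/7; Sindre 1/21; Trygve 2/7; Ylva 1/7

No spouse, descendants, or parent survives, so the estate passes to Tove's siblings per stirpes.
Half-blood siblings count for one-half the weight of whole-blood siblings at the initial division.
Dividing 1 in proportion to weights (total weight 7/2): Trygve (weight 1) → 2/7; Dagny (weight 1/2) → 1/7; Hallvard (weight 1/2) → 1/7; Ylva (weight 1/2) → 1/7; Gudrun (weight 1) → 2/7.
Trygve is living and takes 2/7.
Dagny predeceased; the 1/7 allotted to Dagny's branch passes to Dagny's issue by representation.
The 1/7 is divided into 3 equal shares of 1/21 among Sindre, Brynja, Eirik.
Sindre is living and takes 1/21.
Brynja is living and takes 1/21.
Eirik is living and takes 1/21.
Hallvard predeceased; the 1/7 allotted to Hallvard's branch passes to Hallvard's issue by representation.
Asgeir is the sole taker at this level and receives the full 1/7.
Ylva is living and takes 1/7.
Gudrun is living and takes 2/7.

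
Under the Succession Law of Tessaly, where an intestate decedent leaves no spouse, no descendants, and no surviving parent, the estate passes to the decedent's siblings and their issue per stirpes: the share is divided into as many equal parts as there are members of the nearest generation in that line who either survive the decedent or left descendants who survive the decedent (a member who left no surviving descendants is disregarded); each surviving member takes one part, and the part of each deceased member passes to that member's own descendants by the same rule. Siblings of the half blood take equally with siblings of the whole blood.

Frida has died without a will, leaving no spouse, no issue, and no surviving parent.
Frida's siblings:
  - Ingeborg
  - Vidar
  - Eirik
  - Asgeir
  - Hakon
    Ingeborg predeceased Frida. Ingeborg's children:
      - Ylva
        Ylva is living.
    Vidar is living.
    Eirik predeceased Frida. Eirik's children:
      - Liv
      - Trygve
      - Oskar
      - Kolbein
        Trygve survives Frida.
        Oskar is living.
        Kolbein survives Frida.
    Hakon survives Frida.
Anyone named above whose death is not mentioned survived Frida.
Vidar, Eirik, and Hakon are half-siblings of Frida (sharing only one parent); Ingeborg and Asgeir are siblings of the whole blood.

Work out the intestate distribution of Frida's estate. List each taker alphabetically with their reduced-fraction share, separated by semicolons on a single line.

Asgeir 1/5; Hakon 1/5; Kolbein 1/20; Liv 1/20; Oskar 1/20; Trygve 1/20; Vidar 1/5; Ylva 1/5

No spouse, descendants, or parent survives, so the estate passes to Frida's siblings per stirpes.
Half-blood and whole-blood siblings take equally under the stated rule.
The estate is divided into 5 equal shares of 1/5 among Ingeborg, Vidar, Eirik, Asgeir, Hakon.
Ingeborg predeceased; the 1/5 allotted to Ingeborg's branch passes to Ingeborg's issue by representation.
Ylva is the sole taker at this level and receives the full 1/5.
Vidar is living and takes 1/5.
Eirik predeceased; the 1/5 allotted to Eirik's branch passes to Eirik's issue by representation.
The 1/5 is divided into 4 equal shares of 1/20 among Liv, Trygve, Oskar, Kolbein.
Liv is living and takes 1/20.
Trygve is living and takes 1/20.
Oskar is living and takes 1/20.
Kolbein is living and takes 1/20.
Asgeir is living and takes 1/5.
Hakon is living and takes 1/5.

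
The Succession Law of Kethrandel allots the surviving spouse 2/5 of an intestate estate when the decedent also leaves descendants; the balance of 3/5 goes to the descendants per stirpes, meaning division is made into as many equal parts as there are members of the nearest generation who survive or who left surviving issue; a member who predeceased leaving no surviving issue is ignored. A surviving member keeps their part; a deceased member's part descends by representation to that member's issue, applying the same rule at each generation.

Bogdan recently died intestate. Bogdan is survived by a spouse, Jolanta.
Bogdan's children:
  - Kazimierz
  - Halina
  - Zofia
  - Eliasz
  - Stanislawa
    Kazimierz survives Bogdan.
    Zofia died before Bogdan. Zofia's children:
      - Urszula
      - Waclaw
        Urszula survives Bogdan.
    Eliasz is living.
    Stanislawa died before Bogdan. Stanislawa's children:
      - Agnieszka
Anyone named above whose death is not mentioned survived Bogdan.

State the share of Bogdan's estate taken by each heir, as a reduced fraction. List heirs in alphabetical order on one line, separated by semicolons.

Agnieszka 3/25; Eliasz 3/25; Halina 3/25; Jolanta 2/5; Kazimierz 3/25; Urszula 3/50; Waclaw 3/50

Jolanta, as surviving spouse, takes 2/5.
The remaining 3/5 passes to Bogdan's descendants per stirpes.
The 3/5 is divided into 5 equal shares of 3/25 among Kazimierz, Halina, Zofia, Eliasz, Stanislawa.
Kazimierz is living and takes 3/25.
Halina is living and takes 3/25.
Zofia predeceased; the 3/25 allotted to Zofia's branch passes to Zofia's issue by representation.
The 3/25 is divided into 2 equal shares of 3/50 among Urszula, Waclaw.
Urszula is living and takes 3/50.
Waclaw is living and takes 3/50.
Eliasz is living and takes 3/25.
Stanislawa predeceased; the 3/25 allotted to Stanislawa's branch passes to Stanislawa's issue by representation.
Agnieszka is the sole taker at this level and receives the full 3/25.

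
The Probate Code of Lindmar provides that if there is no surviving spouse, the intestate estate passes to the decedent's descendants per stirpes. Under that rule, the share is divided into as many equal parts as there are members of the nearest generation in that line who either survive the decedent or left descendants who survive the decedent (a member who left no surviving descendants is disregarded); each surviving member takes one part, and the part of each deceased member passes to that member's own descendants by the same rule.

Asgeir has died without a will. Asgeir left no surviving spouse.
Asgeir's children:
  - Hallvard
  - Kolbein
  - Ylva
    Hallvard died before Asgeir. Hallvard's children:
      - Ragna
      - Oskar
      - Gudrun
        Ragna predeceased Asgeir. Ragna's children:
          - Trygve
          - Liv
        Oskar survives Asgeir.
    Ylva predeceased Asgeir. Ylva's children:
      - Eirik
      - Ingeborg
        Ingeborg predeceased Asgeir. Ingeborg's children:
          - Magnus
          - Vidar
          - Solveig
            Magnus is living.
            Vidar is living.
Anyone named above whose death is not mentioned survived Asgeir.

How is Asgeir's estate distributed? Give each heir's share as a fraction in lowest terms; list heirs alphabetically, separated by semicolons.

There is no surviving spouse, so the entire estate passes to Asgeir's descendants per stirpes.
The estate is divided into 3 equal shares of 1/3 among Hallvard, Kolbein, Ylva.
Hallvard predeceased; the 1/3 allotted to Hallvard's branch passes to Hallvard's issue by representation.
The 1/3 is divided into 3 equal shares of 1/9 among Ragna, Oskar, Gudrun.
Ragna predeceased; the 1/9 allotted to Ragna's branch passes to Ragna's issue by representation.
The 1/9 is divided into 2 equal shares of 1/18 among Trygve, Liv.
Trygve is living and takes 1/18.
Liv is living and takes 1/18.
Oskar is living and takes 1/9.
Gudrun is living and takes 1/9.
Kolbein is living and takes 1/3.
Ylva predeceased; the 1/3 allotted to Ylva's branch passes to Ylva's issue by representation.
The 1/3 is divided into 2 equal shares of 1/6 among Eirik, Ingeborg.
Eirik is living and takes 1/6.
Ingeborg predeceased; the 1/6 allotted to Ingeborg's branch passes to Ingeborg's issue by representation.
The 1/6 is divided into 3 equal shares of 1/18 among Magnus, Vidar, Solveig.
Magnus is living and takes 1/18.
Vidar is living and takes 1/18.
Solveig is living and takes 1/18.

Eirik 1/6; Gudrun 1/9; Kolbein 1/3; Liv 1/18; Magnus 1/18; Oskar 1/9; Solveig 1/18; Trygve 1/18; Vidar 1/18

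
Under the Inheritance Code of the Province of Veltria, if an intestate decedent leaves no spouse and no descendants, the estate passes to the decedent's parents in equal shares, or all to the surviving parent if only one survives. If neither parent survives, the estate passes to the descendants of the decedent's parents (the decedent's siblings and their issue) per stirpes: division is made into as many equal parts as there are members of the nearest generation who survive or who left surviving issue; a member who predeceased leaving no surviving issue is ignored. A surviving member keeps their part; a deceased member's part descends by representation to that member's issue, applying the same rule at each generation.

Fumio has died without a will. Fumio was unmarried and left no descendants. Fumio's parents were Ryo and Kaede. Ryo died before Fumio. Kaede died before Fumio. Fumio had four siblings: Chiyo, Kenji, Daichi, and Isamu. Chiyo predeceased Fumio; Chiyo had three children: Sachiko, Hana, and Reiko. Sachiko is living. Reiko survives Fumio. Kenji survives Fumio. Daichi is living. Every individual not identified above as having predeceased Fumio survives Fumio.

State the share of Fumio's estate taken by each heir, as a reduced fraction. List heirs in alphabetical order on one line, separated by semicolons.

Daichi 1/4; Hana 1/12; Isamu 1/4; Kenji 1/4; Reiko 1/12; Sachiko 1/12

Neither parent survives and there are no descendants, so the estate passes to Fumio's siblings and their issue per stirpes.
The estate is divided into 4 equal shares of 1/4 among Chiyo, Kenji, Daichi, Isamu.
Chiyo predeceased; the 1/4 allotted to Chiyo's branch passes to Chiyo's issue by representation.
The 1/4 is divided into 3 equal shares of 1/12 among Sachiko, Hana, Reiko.
Sachiko is living and takes 1/12.
Hana is living and takes 1/12.
Reiko is living and takes 1/12.
Kenji is living and takes 1/4.
Daichi is living and takes 1/4.
Isamu is living and takes 1/4.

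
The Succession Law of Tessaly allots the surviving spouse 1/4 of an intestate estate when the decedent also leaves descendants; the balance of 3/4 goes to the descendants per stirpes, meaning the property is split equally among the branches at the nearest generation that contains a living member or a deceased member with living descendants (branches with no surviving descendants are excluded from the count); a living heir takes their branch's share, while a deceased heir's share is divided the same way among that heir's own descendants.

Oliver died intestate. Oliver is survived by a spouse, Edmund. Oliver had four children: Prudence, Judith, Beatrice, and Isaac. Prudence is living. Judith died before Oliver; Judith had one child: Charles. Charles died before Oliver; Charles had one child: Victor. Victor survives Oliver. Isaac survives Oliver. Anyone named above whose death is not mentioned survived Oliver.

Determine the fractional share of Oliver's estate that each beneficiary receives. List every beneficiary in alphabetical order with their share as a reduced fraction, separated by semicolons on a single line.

Edmund, as surviving spouse, takes 1/4.
The remaining 3/4 passes to Oliver's descendants per stirpes.
The 3/4 is divided into 4 equal shares of 3/16 among Prudence, Judith, Beatrice, Isaac.
Prudence is living and takes 3/16.
Judith predeceased; the 3/16 allotted to Judith's branch passes to Judith's issue by representation.
Charles's line is the sole branch at this level, so the full 3/16 passes to Charles's issue by representation.
Victor is the sole taker at this level and receives the full 3/16.
Beatrice is living and takes 3/16.
Isaac is living and takes 3/16.

Beatrice 3/16; Edmund 1/4; Isaac 3/16; Prudence 3/16; Victor 3/16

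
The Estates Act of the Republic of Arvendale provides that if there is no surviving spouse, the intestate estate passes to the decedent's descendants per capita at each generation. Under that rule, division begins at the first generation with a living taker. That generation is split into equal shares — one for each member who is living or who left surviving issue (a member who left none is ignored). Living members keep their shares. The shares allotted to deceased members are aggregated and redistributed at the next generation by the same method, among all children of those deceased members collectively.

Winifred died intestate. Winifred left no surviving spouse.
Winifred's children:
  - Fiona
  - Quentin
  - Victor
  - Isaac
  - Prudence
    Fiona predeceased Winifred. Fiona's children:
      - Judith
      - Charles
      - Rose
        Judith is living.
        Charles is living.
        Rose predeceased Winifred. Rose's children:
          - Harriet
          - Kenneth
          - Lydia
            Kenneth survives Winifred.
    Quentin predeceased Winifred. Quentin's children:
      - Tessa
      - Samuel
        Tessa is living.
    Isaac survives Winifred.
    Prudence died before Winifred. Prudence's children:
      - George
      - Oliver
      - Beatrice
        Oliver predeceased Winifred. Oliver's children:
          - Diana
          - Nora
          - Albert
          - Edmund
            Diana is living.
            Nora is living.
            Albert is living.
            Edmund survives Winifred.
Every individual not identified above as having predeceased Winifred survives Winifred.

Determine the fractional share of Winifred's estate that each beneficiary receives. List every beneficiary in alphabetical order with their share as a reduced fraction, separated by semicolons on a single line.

There is no surviving spouse, so the entire estate passes to Winifred's descendants per capita at each generation.
At generation 1 (Fiona, Quentin, Victor, Isaac, Prudence) there are 5 shares of (1)/5 = 1/5 each.
Living: Victor and Isaac — each takes 1/5.
Deceased: Fiona, Quentin, and Prudence. Their combined 3/5 is pooled and carried to generation 2.
At generation 2 (Judith, Charles, Rose, Tessa, Samuel, George, Oliver, Beatrice) there are 8 shares of (3/5)/8 = 3/40 each.
Living: Judith, Charles, Tessa, Samuel, George, and Beatrice — each takes 3/40.
Deceased: Rose and Oliver. Their combined 3/20 is pooled and carried to generation 3.
At generation 3 (Harriet, Kenneth, Lydia, Diana, Nora, Albert, Edmund) there are 7 shares of (3/20)/7 = 3/140 each.
Living: Harriet, Kenneth, Lydia, Diana, Nora, Albert, and Edmund — each takes 3/140.

Albert 3/140; Beatrice 3/40; Charles 3/40; Diana 3/140; Edmund 3/140; George 3/40; Harriet 3/140; Isaac 1/5; Judith 3/40; Kenneth 3/140; Lydia 3/140; Nora 3/140; Samuel 3/40; Tessa 3/40; Victor 1/5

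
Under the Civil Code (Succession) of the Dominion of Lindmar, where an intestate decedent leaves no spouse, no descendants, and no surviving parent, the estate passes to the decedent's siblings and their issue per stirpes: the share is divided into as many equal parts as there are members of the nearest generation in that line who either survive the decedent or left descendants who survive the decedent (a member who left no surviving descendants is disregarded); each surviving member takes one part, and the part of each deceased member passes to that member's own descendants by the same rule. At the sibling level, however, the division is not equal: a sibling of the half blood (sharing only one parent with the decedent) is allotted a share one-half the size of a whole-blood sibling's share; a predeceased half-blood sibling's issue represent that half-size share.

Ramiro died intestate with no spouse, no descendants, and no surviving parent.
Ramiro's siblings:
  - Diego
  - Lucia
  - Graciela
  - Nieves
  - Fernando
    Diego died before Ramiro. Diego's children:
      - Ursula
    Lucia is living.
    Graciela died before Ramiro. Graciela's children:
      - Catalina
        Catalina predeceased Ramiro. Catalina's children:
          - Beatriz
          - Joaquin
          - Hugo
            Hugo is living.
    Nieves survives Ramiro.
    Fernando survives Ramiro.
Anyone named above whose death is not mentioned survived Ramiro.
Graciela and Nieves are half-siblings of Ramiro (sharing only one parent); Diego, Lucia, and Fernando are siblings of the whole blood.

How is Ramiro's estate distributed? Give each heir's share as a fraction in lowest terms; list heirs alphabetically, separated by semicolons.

Beatriz 1/24; Fernando 1/4; Hugo 1/24; Joaquin 1/24; Lucia 1/4; Nieves 1/8; Ursula 1/4

No spouse, descendants, or parent survives, so the estate passes to Ramiro's siblings per stirpes.
Half-blood siblings count for one-half the weight of whole-blood siblings at the initial division.
Dividing 1 in proportion to weights (total weight 4): Diego (weight 1) → 1/4; Lucia (weight 1) → 1/4; Graciela (weight 1/2) → 1/8; Nieves (weight 1/2) → 1/8; Fernando (weight 1) → 1/4.
Diego predeceased; the 1/4 allotted to Diego's branch passes to Diego's issue by representation.
Ursula is the sole taker at this level and receives the full 1/4.
Lucia is living and takes 1/4.
Graciela predeceased; the 1/8 allotted to Graciela's branch passes to Graciela's issue by representation.
Catalina's line is the sole branch at this level, so the full 1/8 passes to Catalina's issue by representation.
The 1/8 is divided into 3 equal shares of 1/24 among Beatriz, Joaquin, Hugo.
Beatriz is living and takes 1/24.
Joaquin is living and takes 1/24.
Hugo is living and takes 1/24.
Nieves is living and takes 1/8.
Fernando is living and takes 1/4.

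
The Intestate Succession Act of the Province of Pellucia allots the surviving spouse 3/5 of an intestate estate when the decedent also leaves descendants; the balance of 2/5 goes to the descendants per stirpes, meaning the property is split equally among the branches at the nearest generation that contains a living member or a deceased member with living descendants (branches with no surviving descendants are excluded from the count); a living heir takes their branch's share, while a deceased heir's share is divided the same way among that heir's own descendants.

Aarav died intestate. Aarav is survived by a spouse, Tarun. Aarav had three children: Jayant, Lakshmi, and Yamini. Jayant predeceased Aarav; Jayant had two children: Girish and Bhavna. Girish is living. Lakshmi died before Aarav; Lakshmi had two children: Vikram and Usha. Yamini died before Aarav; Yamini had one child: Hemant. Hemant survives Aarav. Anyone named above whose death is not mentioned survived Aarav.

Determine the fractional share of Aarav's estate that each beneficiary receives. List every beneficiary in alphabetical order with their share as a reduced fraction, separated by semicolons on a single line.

Tarun, as surviving spouse, takes 3/5.
The remaining 2/5 passes to Aarav's descendants per stirpes.
The 2/5 is divided into 3 equal shares of 2/15 among Jayant, Lakshmi, Yamini.
Jayant predeceased; the 2/15 allotted to Jayant's branch passes to Jayant's issue by representation.
The 2/15 is divided into 2 equal shares of 1/15 among Girish, Bhavna.
Girish is living and takes 1/15.
Bhavna is living and takes 1/15.
Lakshmi predeceased; the 2/15 allotted to Lakshmi's branch passes to Lakshmi's issue by representation.
The 2/15 is divided into 2 equal shares of 1/15 among Vikram, Usha.
Vikram is living and takes 1/15.
Usha is living and takes 1/15.
Yamini predeceased; the 2/15 allotted to Yamini's branch passes to Yamini's issue by representation.
Hemant is the sole taker at this level and receives the full 2/15.

Bhavna 1/15; Girish 1/15; Hemant 2/15; Tarun 3/5; Usha 1/15; Vikram 1/15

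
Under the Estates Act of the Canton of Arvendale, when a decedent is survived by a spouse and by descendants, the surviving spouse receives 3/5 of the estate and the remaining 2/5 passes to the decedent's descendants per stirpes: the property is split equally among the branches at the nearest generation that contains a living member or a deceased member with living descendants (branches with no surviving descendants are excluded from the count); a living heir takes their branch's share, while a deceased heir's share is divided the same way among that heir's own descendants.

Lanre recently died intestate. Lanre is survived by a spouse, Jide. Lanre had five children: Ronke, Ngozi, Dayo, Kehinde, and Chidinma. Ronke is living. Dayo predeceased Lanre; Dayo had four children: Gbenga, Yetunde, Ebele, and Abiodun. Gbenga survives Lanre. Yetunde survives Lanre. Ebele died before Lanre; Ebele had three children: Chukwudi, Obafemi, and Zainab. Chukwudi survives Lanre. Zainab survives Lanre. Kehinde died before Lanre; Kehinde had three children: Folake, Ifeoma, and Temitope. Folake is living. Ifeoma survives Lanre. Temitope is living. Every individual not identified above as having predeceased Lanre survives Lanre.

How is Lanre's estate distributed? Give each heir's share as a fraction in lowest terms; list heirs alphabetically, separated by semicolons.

Jide, as surviving spouse, takes 3/5.
The remaining 2/5 passes to Lanre's descendants per stirpes.
The 2/5 is divided into 5 equal shares of 2/25 among Ronke, Ngozi, Dayo, Kehinde, Chidinma.
Ronke is living and takes 2/25.
Ngozi is living and takes 2/25.
Dayo predeceased; the 2/25 allotted to Dayo's branch passes to Dayo's issue by representation.
The 2/25 is divided into 4 equal shares of 1/50 among Gbenga, Yetunde, Ebele, Abiodun.
Gbenga is living and takes 1/50.
Yetunde is living and takes 1/50.
Ebele predeceased; the 1/50 allotted to Ebele's branch passes to Ebele's issue by representation.
The 1/50 is divided into 3 equal shares of 1/150 among Chukwudi, Obafemi, Zainab.
Chukwudi is living and takes 1/150.
Obafemi is living and takes 1/150.
Zainab is living and takes 1/150.
Abiodun is living and takes 1/50.
Kehinde predeceased; the 2/25 allotted to Kehinde's branch passes to Kehinde's issue by representation.
The 2/25 is divided into 3 equal shares of 2/75 among Folake, Ifeoma, Temitope.
Folake is living and takes 2/75.
Ifeoma is living and takes 2/75.
Temitope is living and takes 2/75.
Chidinma is living and takes 2/25.

Abiodun 1/50; Chidinma 2/25; Chukwudi 1/150; Folake 2/75; Gbenga 1/50; Ifeoma 2/75; Jide 3/5; Ngozi 2/25; Obafemi 1/150; Ronke 2/25; Temitope 2/75; Yetunde 1/50; Zainab 1/150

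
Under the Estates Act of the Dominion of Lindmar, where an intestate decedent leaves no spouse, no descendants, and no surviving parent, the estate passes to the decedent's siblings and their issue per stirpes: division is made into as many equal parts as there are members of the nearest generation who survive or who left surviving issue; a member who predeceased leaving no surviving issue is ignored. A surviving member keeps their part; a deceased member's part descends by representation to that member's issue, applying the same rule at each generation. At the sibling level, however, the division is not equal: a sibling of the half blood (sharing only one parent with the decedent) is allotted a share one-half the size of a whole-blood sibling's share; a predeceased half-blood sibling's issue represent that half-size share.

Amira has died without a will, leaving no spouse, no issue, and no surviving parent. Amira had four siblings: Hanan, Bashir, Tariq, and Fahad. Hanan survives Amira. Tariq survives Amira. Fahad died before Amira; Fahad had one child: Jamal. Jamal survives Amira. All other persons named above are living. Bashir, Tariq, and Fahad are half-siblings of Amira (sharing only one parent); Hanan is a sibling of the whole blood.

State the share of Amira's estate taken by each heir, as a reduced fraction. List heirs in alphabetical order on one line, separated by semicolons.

Bashir 1/5; Hanan 2/5; Jamal 1/5; Tariq 1/5

No spouse, descendants, or parent survives, so the estate passes to Amira's siblings per stirpes.
Half-blood siblings count for one-half the weight of whole-blood siblings at the initial division.
Dividing 1 in proportion to weights (total weight 5/2): Hanan (weight 1) → 2/5; Bashir (weight 1/2) → 1/5; Tariq (weight 1/2) → 1/5; Fahad (weight 1/2) → 1/5.
Hanan is living and takes 2/5.
Bashir is living and takes 1/5.
Tariq is living and takes 1/5.
Fahad predeceased; the 1/5 allotted to Fahad's branch passes to Fahad's issue by representation.
Jamal is the sole taker at this level and receives the full 1/5.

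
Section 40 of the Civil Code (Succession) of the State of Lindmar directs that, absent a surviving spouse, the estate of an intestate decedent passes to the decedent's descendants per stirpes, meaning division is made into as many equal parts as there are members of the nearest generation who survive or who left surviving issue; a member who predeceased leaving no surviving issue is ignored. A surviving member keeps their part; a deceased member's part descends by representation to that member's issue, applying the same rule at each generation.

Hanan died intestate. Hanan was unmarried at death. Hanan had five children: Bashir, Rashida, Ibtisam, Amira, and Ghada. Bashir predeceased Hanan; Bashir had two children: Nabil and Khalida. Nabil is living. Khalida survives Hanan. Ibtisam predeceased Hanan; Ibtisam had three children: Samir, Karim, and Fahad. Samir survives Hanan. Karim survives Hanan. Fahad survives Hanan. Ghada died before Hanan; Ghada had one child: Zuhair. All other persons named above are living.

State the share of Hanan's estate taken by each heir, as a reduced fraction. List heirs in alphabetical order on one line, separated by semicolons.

There is no surviving spouse, so the entire estate passes to Hanan's descendants per stirpes.
The estate is divided into 5 equal shares of 1/5 among Bashir, Rashida, Ibtisam, Amira, Ghada.
Bashir predeceased; the 1/5 allotted to Bashir's branch passes to Bashir's issue by representation.
The 1/5 is divided into 2 equal shares of 1/10 among Nabil, Khalida.
Nabil is living and takes 1/10.
Khalida is living and takes 1/10.
Rashida is living and takes 1/5.
Ibtisam predeceased; the 1/5 allotted to Ibtisam's branch passes to Ibtisam's issue by representation.
The 1/5 is divided into 3 equal shares of 1/15 among Samir, Karim, Fahad.
Samir is living and takes 1/15.
Karim is living and takes 1/15.
Fahad is living and takes 1/15.
Amira is living and takes 1/5.
Ghada predeceased; the 1/5 allotted to Ghada's branch passes to Ghada's issue by representation.
Zuhair is the sole taker at this level and receives the full 1/5.

Amira 1/5; Fahad 1/15; Karim 1/15; Khalida 1/10; Nabil 1/10; Rashida 1/5; Samir 1/15; Zuhair 1/5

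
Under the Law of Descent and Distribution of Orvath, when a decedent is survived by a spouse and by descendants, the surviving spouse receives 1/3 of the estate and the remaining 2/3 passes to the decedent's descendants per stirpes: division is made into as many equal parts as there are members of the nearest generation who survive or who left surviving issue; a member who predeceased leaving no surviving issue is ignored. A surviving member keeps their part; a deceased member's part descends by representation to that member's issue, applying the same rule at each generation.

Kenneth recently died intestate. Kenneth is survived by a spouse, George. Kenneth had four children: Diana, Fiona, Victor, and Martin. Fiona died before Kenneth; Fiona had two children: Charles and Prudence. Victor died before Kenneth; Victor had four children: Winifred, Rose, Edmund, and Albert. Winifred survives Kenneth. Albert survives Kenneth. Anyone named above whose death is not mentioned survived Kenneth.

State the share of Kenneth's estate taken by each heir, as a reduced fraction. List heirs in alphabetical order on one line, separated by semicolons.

George, as surviving spouse, takes 1/3.
The remaining 2/3 passes to Kenneth's descendants per stirpes.
The 2/3 is divided into 4 equal shares of 1/6 among Diana, Fiona, Victor, Martin.
Diana is living and takes 1/6.
Fiona predeceased; the 1/6 allotted to Fiona's branch passes to Fiona's issue by representation.
The 1/6 is divided into 2 equal shares of 1/12 among Charles, Prudence.
Charles is living and takes 1/12.
Prudence is living and takes 1/12.
Victor predeceased; the 1/6 allotted to Victor's branch passes to Victor's issue by representation.
The 1/6 is divided into 4 equal shares of 1/24 among Winifred, Rose, Edmund, Albert.
Winifred is living and takes 1/24.
Rose is living and takes 1/24.
Edmund is living and takes 1/24.
Albert is living and takes 1/24.
Martin is living and takes 1/6.

Albert 1/24; Charles 1/12; Diana 1/6; Edmund 1/24; George 1/3; Martin 1/6; Prudence 1/12; Rose 1/24; Winifred 1/24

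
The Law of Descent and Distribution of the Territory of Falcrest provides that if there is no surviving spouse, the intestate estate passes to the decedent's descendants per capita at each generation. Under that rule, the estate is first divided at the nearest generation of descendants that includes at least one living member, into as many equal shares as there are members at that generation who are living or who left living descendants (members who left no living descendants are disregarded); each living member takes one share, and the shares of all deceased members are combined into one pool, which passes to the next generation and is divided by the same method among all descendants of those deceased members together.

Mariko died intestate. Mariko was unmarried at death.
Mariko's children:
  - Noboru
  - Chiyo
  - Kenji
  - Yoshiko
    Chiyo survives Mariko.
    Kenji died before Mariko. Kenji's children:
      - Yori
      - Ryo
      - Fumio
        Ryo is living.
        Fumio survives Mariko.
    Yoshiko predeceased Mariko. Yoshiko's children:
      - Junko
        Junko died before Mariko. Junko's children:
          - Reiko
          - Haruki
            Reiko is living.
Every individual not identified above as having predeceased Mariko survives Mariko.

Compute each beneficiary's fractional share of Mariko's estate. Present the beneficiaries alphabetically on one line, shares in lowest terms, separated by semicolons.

Chiyo 1/4; Fumio 1/8; Haruki 1/16; Noboru 1/4; Reiko 1/16; Ryo 1/8; Yori 1/8

There is no surviving spouse, so the entire estate passes to Mariko's descendants per capita at each generation.
At generation 1 (Noboru, Chiyo, Kenji, Yoshiko) there are 4 shares of (1)/4 = 1/4 each.
Living: Noboru and Chiyo — each takes 1/4.
Deceased: Kenji and Yoshiko. Their combined 1/2 is pooled and carried to generation 2.
At generation 2 (Yori, Ryo, Fumio, Junko) there are 4 shares of (1/2)/4 = 1/8 each.
Living: Yori, Ryo, and Fumio — each takes 1/8.
Deceased: Junko. That 1/8 share is carried to generation 3.
At generation 3 (Reiko, Haruki) there are 2 shares of (1/8)/2 = 1/16 each.
Living: Reiko and Haruki — each takes 1/16.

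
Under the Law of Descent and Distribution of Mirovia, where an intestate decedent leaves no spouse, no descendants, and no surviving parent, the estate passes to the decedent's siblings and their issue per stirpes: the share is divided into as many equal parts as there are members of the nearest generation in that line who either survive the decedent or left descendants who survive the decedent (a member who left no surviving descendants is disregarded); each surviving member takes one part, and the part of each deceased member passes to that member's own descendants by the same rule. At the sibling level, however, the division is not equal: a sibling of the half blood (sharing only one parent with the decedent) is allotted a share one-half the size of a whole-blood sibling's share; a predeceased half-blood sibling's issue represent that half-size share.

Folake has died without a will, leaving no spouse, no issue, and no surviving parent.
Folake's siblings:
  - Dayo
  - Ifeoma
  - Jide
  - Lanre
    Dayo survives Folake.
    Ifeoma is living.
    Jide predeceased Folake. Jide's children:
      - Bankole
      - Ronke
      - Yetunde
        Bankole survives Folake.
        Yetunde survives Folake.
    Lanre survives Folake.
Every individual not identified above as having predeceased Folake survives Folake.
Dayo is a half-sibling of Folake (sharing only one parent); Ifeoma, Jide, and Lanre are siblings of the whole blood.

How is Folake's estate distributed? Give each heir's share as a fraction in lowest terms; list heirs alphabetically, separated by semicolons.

No spouse, descendants, or parent survives, so the estate passes to Folake's siblings per stirpes.
Half-blood siblings count for one-half the weight of whole-blood siblings at the initial division.
Dividing 1 in proportion to weights (total weight 7/2): Dayo (weight 1/2) → 1/7; Ifeoma (weight 1) → 2/7; Jide (weight 1) → 2/7; Lanre (weight 1) → 2/7.
Dayo is living and takes 1/7.
Ifeoma is living and takes 2/7.
Jide predeceased; the 2/7 allotted to Jide's branch passes to Jide's issue by representation.
The 2/7 is divided into 3 equal shares of 2/21 among Bankole, Ronke, Yetunde.
Bankole is living and takes 2/21.
Ronke is living and takes 2/21.
Yetunde is living and takes 2/21.
Lanre is living and takes 2/7.

Bankole 2/21; Dayo 1/7; Ifeoma 2/7; Lanre 2/7; Ronke 2/21; Yetunde 2/21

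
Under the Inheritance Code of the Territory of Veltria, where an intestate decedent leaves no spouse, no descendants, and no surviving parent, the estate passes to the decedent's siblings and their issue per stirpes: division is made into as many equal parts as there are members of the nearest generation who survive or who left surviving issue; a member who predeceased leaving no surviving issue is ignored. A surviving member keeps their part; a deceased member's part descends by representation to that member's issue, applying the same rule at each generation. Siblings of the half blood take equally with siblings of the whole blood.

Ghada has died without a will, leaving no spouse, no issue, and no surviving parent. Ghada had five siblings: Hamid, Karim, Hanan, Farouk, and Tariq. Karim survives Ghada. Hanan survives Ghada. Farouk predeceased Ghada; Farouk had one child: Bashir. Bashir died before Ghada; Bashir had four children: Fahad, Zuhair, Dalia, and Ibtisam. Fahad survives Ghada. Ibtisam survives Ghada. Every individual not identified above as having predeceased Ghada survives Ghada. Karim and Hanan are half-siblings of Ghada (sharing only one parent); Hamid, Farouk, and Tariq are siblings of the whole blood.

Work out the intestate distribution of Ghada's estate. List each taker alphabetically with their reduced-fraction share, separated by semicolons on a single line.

Dalia 1/20; Fahad 1/20; Hamid 1/5; Hanan 1/5; Ibtisam 1/20; Karim 1/5; Tariq 1/5; Zuhair 1/20

No spouse, descendants, or parent survives, so the estate passes to Ghada's siblings per stirpes.
Half-blood and whole-blood siblings take equally under the stated rule.
The estate is divided into 5 equal shares of 1/5 among Hamid, Karim, Hanan, Farouk, Tariq.
Hamid is living and takes 1/5.
Karim is living and takes 1/5.
Hanan is living and takes 1/5.
Farouk predeceased; the 1/5 allotted to Farouk's branch passes to Farouk's issue by representation.
Bashir's line is the sole branch at this level, so the full 1/5 passes to Bashir's issue by representation.
The 1/5 is divided into 4 equal shares of 1/20 among Fahad, Zuhair, Dalia, Ibtisam.
Fahad is living and takes 1/20.
Zuhair is living and takes 1/20.
Dalia is living and takes 1/20.
Ibtisam is living and takes 1/20.
Tariq is living and takes 1/5.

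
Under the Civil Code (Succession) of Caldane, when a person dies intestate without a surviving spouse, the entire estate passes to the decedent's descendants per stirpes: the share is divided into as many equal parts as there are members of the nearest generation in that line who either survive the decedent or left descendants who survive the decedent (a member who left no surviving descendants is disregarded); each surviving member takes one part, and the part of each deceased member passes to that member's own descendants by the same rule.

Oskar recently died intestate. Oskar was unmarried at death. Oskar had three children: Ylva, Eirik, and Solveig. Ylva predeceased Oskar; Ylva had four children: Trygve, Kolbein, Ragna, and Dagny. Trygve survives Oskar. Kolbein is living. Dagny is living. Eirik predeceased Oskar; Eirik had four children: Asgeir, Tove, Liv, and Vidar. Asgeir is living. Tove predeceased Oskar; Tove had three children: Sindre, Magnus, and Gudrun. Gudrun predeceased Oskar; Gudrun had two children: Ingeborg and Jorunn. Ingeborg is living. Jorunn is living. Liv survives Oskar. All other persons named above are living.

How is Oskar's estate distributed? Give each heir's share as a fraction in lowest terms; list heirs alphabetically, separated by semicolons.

There is no surviving spouse, so the entire estate passes to Oskar's descendants per stirpes.
The estate is divided into 3 equal shares of 1/3 among Ylva, Eirik, Solveig.
Ylva predeceased; the 1/3 allotted to Ylva's branch passes to Ylva's issue by representation.
The 1/3 is divided into 4 equal shares of 1/12 among Trygve, Kolbein, Ragna, Dagny.
Trygve is living and takes 1/12.
Kolbein is living and takes 1/12.
Ragna is living and takes 1/12.
Dagny is living and takes 1/12.
Eirik predeceased; the 1/3 allotted to Eirik's branch passes to Eirik's issue by representation.
The 1/3 is divided into 4 equal shares of 1/12 among Asgeir, Tove, Liv, Vidar.
Asgeir is living and takes 1/12.
Tove predeceased; the 1/12 allotted to Tove's branch passes to Tove's issue by representation.
The 1/12 is divided into 3 equal shares of 1/36 among Sindre, Magnus, Gudrun.
Sindre is living and takes 1/36.
Magnus is living and takes 1/36.
Gudrun predeceased; the 1/36 allotted to Gudrun's branch passes to Gudrun's issue by representation.
The 1/36 is divided into 2 equal shares of 1/72 among Ingeborg, Jorunn.
Ingeborg is living and takes 1/72.
Jorunn is living and takes 1/72.
Liv is living and takes 1/12.
Vidar is living and takes 1/12.
Solveig is living and takes 1/3.

Asgeir 1/12; Dagny 1/12; Ingeborg 1/72; Jorunn 1/72; Kolbein 1/12; Liv 1/12; Magnus 1/36; Ragna 1/12; Sindre 1/36; Solveig 1/3; Trygve 1/12; Vidar 1/12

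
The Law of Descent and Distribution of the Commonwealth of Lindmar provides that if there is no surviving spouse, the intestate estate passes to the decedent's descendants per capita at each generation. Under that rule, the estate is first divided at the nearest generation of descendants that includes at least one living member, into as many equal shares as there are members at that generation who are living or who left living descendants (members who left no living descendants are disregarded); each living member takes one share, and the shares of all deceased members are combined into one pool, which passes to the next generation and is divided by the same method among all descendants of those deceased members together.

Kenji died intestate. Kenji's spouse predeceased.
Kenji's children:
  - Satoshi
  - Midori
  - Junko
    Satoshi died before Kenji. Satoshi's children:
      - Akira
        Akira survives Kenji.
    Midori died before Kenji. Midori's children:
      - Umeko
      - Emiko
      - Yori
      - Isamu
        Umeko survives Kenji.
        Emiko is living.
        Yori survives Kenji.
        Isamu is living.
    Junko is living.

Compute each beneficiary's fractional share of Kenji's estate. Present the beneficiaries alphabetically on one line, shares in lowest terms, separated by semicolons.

There is no surviving spouse, so the entire estate passes to Kenji's descendants per capita at each generation.
At generation 1 (Satoshi, Midori, Junko) there are 3 shares of (1)/3 = 1/3 each.
Living: Junko — each takes 1/3.
Deceased: Satoshi and Midori. Their combined 2/3 is pooled and carried to generation 2.
At generation 2 (Akira, Umeko, Emiko, Yori, Isamu) there are 5 shares of (2/3)/5 = 2/15 each.
Living: Akira, Umeko, Emiko, Yori, and Isamu — each takes 2/15.

Akira 2/15; Emiko 2/15; Isamu 2/15; Junko 1/3; Umeko 2/15; Yori 2/15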